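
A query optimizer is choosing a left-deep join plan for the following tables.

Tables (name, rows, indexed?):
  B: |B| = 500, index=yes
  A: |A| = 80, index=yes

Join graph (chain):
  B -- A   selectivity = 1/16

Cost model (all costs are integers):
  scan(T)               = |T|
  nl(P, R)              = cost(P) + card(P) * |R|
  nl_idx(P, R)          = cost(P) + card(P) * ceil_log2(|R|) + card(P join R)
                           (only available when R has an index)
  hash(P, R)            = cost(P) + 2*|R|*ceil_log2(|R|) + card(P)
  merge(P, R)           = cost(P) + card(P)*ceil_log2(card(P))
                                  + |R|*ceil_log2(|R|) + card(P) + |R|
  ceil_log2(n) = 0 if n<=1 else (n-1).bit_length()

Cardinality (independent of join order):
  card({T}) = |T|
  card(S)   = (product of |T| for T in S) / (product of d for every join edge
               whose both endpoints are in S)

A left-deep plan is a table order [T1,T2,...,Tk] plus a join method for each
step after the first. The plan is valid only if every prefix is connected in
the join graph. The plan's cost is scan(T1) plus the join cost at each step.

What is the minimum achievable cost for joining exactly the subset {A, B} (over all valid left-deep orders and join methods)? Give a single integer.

2120

Selinger DP over subsets of {A,B}:
  {B}: scan cost=500, card=500
  {A}: scan cost=80, card=80
  {AB}: card=2500; try (A,hash)→2120, (B,nl_idx)→3300, (B,merge)→5720, (A,merge)→6140, (A,nl_idx)→6500, (B,hash)→9160 …(+2); best=2120 via (A,hash)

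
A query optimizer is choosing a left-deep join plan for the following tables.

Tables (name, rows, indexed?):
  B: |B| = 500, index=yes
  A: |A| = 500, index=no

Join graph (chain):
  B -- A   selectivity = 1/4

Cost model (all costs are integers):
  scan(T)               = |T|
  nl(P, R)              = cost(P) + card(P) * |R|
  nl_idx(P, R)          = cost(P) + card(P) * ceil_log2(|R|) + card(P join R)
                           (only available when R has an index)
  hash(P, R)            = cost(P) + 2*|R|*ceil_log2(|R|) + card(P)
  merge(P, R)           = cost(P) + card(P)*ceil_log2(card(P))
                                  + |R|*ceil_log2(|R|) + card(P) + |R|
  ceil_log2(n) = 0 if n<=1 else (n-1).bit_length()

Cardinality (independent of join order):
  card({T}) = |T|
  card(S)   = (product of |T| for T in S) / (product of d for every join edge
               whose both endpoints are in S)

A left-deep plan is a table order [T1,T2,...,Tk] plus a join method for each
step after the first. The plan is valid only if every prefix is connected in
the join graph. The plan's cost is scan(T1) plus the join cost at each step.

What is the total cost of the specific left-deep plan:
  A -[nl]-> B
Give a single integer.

step 1: scan A: cost=500, card=500
step 2: join B via nl
    card(P join B) = 500*500/(4) = 62500
    cost = 500 + 500*500 = 250500

250500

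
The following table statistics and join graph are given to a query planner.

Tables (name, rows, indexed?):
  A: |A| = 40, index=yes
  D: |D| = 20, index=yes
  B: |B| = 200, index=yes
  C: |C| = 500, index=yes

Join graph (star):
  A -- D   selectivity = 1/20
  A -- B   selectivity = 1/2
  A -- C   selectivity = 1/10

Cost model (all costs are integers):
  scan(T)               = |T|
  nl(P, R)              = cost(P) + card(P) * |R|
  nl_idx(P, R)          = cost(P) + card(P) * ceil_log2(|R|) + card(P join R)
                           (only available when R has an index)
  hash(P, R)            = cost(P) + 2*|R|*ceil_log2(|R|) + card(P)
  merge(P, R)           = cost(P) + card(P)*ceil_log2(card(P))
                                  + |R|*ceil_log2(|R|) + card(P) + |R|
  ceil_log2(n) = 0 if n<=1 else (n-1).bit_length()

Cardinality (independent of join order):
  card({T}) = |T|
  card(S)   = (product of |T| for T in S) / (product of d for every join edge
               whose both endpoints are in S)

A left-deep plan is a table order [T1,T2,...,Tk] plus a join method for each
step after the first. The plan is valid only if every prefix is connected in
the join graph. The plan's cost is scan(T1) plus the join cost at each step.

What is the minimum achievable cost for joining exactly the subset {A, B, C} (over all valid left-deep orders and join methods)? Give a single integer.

6680

Selinger DP over subsets of {A,B,C}:
  {A}: scan cost=40, card=40
  {B}: scan cost=200, card=200
  {C}: scan cost=500, card=500
  {AB}: card=4000; try (A,hash)→880, (B,merge)→2120, (A,merge)→2280, (B,hash)→3280, (B,nl_idx)→4360, (A,nl_idx)→5400 …(+2); best=880 via (A,hash)
  {AC}: card=2000; try (A,hash)→1480, (C,nl_idx)→2400, (C,merge)→5320, (A,nl_idx)→5500, (A,merge)→5780, (C,hash)→9080 …(+2); best=1480 via (A,hash)
  {ABC}: card=200000; try (B,hash)→6680, (C,hash)→13880, (B,merge)→27280, (C,merge)→57880, (B,nl_idx)→217480, (C,nl_idx)→236880 …(+2); best=6680 via (B,hash)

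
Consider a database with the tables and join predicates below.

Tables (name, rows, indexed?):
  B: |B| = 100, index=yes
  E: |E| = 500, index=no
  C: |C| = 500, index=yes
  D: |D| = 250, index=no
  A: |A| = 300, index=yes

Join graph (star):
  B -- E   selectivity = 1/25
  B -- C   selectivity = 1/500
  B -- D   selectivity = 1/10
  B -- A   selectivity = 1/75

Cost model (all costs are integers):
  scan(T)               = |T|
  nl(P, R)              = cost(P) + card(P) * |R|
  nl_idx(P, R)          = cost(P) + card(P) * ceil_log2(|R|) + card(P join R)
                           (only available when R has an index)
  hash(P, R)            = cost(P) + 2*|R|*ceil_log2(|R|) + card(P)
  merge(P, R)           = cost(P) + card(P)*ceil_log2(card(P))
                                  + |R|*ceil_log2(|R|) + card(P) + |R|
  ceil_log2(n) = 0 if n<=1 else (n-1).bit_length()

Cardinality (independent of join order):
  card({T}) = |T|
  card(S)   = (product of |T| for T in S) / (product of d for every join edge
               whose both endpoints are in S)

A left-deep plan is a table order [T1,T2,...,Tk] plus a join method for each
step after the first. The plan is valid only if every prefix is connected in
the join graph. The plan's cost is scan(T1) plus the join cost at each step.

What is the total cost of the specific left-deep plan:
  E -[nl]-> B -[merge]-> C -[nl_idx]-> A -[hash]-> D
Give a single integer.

117500

step 1: scan E: cost=500, card=500
step 2: join B via nl
    card(P join B) = 500*100/(25) = 2000
    cost = 500 + 500*100 = 50500
step 3: join C via merge
    card(P join C) = 2000*500/(500) = 2000
    cost = 50500 + 2000*11 + 500*9 + 2000 + 500 = 79500
step 4: join A via nl_idx
    card(P join A) = 2000*300/(75) = 8000
    cost = 79500 + 2000*9 + 8000 = 105500
step 5: join D via hash
    card(P join D) = 8000*250/(10) = 200000
    cost = 105500 + 2*250*8 + 8000 = 117500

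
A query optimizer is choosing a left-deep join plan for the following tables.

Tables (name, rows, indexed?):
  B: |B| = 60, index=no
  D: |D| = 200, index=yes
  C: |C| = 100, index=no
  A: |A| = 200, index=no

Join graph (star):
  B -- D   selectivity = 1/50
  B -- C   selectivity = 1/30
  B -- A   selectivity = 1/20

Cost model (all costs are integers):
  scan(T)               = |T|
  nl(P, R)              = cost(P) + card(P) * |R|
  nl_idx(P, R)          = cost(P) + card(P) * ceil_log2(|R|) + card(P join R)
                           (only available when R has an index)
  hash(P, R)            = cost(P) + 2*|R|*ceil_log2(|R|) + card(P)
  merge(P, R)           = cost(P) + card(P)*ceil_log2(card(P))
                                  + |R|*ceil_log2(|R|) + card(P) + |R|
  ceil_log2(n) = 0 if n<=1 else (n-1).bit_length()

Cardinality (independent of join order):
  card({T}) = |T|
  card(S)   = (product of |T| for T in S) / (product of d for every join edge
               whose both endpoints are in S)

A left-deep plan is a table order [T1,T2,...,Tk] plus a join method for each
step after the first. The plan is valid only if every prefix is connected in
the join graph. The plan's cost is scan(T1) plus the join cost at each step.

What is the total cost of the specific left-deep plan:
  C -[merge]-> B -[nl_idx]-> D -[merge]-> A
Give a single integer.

14320

step 1: scan C: cost=100, card=100
step 2: join B via merge
    card(P join B) = 100*60/(30) = 200
    cost = 100 + 100*7 + 60*6 + 100 + 60 = 1320
step 3: join D via nl_idx
    card(P join D) = 200*200/(50) = 800
    cost = 1320 + 200*8 + 800 = 3720
step 4: join A via merge
    card(P join A) = 800*200/(20) = 8000
    cost = 3720 + 800*10 + 200*8 + 800 + 200 = 14320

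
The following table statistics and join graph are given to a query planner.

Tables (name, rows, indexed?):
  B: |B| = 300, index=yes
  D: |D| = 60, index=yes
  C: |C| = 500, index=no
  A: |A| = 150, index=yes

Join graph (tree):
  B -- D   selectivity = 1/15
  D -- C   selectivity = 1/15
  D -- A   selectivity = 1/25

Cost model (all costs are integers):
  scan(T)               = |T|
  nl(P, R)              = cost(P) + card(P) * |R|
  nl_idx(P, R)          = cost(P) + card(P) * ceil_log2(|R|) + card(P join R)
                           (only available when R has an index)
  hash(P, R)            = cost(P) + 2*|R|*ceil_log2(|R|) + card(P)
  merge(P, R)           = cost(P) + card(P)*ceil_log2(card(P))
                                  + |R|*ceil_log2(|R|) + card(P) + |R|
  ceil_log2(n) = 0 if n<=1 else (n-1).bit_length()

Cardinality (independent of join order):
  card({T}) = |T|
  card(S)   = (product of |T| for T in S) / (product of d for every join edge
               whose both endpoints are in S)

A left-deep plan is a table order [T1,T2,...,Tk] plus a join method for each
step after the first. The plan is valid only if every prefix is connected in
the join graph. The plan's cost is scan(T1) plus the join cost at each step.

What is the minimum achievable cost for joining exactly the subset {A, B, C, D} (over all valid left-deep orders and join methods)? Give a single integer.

Selinger DP over subsets of {A,B,C,D}:
  {B}: scan cost=300, card=300
  {D}: scan cost=60, card=60
  {C}: scan cost=500, card=500
  {A}: scan cost=150, card=150
  {BD}: card=1200; try (D,hash)→1320, (B,nl_idx)→1800, (D,nl_idx)→3300, (B,merge)→3480, (D,merge)→3720, (B,hash)→5520 …(+2); best=1320 via (D,hash)
  {CD}: card=2000; try (D,hash)→1720, (C,merge)→5480, (D,nl_idx)→5500, (D,merge)→5920, (C,hash)→9120, (C,nl)→30060 …(+1); best=1720 via (D,hash)
  {AD}: card=360; try (A,nl_idx)→900, (D,hash)→1020, (D,nl_idx)→1410, (A,merge)→1830, (D,merge)→1920, (A,hash)→2520 …(+2); best=900 via (A,nl_idx)
  {BCD}: card=40000; try (B,hash)→9120, (C,hash)→11520, (C,merge)→20720, (B,merge)→28720, (B,nl_idx)→59720, (C,nl)→601320 …(+1); best=9120 via (B,hash)
  {ABD}: card=7200; try (A,hash)→4920, (B,hash)→6660, (B,merge)→7500, (B,nl_idx)→11340, (A,merge)→17070, (A,nl_idx)→18120 …(+2); best=4920 via (A,hash)
  {ACD}: card=12000; try (A,hash)→6120, (C,merge)→9500, (C,hash)→10260, (A,merge)→27070, (A,nl_idx)→29720, (C,nl)→180900 …(+1); best=6120 via (A,hash)
  {ABCD}: card=240000; try (C,hash)→21120, (B,hash)→23520, (A,hash)→51520, (C,merge)→110720, (B,merge)→189120, (B,nl_idx)→354120 …(+5); best=21120 via (C,hash)

21120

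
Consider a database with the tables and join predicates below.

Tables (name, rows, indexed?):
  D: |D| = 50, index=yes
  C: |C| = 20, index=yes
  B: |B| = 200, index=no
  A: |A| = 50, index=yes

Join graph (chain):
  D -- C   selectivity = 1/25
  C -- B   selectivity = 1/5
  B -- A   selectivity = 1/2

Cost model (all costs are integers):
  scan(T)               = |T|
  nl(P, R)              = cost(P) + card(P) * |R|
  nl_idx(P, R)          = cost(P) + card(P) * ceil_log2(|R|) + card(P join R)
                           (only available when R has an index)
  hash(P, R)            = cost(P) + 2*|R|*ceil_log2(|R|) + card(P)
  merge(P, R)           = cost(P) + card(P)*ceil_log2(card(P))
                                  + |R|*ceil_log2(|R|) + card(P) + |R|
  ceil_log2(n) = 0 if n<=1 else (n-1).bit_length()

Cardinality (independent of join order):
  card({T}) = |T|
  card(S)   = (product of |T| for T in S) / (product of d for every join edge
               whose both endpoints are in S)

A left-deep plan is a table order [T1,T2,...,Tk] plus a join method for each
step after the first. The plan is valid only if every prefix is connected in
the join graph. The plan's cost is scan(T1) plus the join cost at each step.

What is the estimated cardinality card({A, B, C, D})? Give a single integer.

40000

Tables in S: A(50), B(200), C(20), D(50)
Edges inside S: D-C(d=25), C-B(d=5), B-A(d=2)
numerator = 50 * 200 * 20 * 50 = 10000000
denominator = 25 * 5 * 2 = 250
card(S) = 10000000 / 250 = 40000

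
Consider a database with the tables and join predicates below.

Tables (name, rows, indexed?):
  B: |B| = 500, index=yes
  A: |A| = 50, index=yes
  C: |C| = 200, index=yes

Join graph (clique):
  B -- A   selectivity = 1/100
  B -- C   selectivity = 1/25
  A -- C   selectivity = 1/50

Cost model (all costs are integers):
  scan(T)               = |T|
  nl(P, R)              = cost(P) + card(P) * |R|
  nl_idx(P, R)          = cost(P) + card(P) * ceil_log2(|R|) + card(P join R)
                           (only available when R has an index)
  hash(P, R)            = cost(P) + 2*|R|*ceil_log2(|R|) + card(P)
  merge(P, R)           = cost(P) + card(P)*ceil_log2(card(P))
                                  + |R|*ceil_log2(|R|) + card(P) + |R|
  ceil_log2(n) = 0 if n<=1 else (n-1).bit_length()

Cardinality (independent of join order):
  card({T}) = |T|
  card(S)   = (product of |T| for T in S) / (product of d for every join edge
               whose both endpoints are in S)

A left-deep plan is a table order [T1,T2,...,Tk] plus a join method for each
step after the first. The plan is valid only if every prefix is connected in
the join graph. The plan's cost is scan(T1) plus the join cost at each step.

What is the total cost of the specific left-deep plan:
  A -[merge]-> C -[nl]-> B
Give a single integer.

step 1: scan A: cost=50, card=50
step 2: join C via merge
    card(P join C) = 50*200/(50) = 200
    cost = 50 + 50*6 + 200*8 + 50 + 200 = 2200
step 3: join B via nl
    card(P join B) = 200*500/(100*25) = 40
    cost = 2200 + 200*500 = 102200

102200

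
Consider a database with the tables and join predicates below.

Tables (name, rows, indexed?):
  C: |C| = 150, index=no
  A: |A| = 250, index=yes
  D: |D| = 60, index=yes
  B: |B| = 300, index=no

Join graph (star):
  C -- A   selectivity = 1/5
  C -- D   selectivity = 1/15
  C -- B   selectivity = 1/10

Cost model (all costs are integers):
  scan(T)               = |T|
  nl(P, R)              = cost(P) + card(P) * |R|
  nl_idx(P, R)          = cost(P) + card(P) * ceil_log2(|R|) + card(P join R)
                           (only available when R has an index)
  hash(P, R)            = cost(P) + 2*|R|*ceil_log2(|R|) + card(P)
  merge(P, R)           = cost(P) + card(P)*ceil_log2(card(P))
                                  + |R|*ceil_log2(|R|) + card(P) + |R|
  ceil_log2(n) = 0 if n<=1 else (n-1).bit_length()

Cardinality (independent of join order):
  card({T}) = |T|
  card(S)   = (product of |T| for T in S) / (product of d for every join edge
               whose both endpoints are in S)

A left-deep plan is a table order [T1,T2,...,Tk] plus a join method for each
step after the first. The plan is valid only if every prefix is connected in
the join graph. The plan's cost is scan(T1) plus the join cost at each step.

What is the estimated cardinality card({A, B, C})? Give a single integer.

225000

Tables in S: A(250), B(300), C(150)
Edges inside S: C-A(d=5), C-B(d=10)
numerator = 250 * 300 * 150 = 11250000
denominator = 5 * 10 = 50
card(S) = 11250000 / 50 = 225000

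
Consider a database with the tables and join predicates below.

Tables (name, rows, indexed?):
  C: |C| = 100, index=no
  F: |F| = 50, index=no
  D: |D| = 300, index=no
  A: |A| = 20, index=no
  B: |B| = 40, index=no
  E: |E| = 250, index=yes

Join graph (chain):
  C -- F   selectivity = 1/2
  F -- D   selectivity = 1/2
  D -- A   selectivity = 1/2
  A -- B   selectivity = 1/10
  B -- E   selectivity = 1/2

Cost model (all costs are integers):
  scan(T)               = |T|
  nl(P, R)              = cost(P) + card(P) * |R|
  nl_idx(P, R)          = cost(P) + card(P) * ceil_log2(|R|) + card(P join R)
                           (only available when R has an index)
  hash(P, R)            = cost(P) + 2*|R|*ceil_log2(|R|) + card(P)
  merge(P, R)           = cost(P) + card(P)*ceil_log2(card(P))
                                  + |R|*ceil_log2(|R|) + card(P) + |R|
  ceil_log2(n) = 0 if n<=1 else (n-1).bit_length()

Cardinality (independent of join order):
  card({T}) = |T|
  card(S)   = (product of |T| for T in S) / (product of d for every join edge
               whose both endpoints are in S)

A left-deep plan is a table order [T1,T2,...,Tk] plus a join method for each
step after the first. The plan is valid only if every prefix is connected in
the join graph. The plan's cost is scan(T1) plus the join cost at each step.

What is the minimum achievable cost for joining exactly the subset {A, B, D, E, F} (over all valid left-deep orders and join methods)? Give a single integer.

Selinger DP over subsets of {A,B,D,E,F}:
  {F}: scan cost=50, card=50
  {D}: scan cost=300, card=300
  {A}: scan cost=20, card=20
  {B}: scan cost=40, card=40
  {E}: scan cost=250, card=250
  {DF}: card=7500; try (F,hash)→1200, (D,merge)→3400, (F,merge)→3650, (D,hash)→5500, (D,nl)→15050, (F,nl)→15300; best=1200 via (F,hash)
  {AD}: card=3000; try (A,hash)→800, (D,merge)→3140, (A,merge)→3420, (D,hash)→5440, (D,nl)→6020, (A,nl)→6300; best=800 via (A,hash)
  {AB}: card=80; try (A,hash)→280, (B,merge)→420, (A,merge)→440, (B,hash)→520, (B,nl)→820, (A,nl)→840; best=280 via (A,hash)
  {BE}: card=5000; try (B,hash)→980, (E,merge)→2570, (B,merge)→2780, (E,hash)→4080, (E,nl_idx)→5360, (E,nl)→10040 …(+1); best=980 via (B,hash)
  {ADF}: card=75000; try (F,hash)→4400, (A,hash)→8900, (F,merge)→40150, (A,merge)→106320, (F,nl)→150800, (A,nl)→151200; best=4400 via (F,hash)
  {ABD}: card=12000; try (D,merge)→3920, (B,hash)→4280, (D,hash)→5760, (D,nl)→24280, (B,merge)→40080, (B,nl)→120800; best=3920 via (D,merge)
  {ABE}: card=10000; try (E,merge)→3170, (E,hash)→4360, (A,hash)→6180, (E,nl_idx)→10920, (E,nl)→20280, (A,merge)→71100 …(+1); best=3170 via (E,merge)
  {ABDF}: card=300000; try (F,hash)→16520, (B,hash)→79880, (F,merge)→184270, (F,nl)→603920, (B,merge)→1354680, (B,nl)→3004400; best=16520 via (F,hash)
  {ABDE}: card=1500000; try (D,hash)→18570, (E,hash)→19920, (D,merge)→156170, (E,merge)→186170, (E,nl_idx)→1599920, (D,nl)→3003170 …(+1); best=18570 via (D,hash)
  {ABDEF}: card=37500000; try (E,hash)→320520, (F,hash)→1519170, (E,merge)→6018770, (F,merge)→33018920, (E,nl_idx)→39916520, (E,nl)→75016520 …(+1); best=320520 via (E,hash)

320520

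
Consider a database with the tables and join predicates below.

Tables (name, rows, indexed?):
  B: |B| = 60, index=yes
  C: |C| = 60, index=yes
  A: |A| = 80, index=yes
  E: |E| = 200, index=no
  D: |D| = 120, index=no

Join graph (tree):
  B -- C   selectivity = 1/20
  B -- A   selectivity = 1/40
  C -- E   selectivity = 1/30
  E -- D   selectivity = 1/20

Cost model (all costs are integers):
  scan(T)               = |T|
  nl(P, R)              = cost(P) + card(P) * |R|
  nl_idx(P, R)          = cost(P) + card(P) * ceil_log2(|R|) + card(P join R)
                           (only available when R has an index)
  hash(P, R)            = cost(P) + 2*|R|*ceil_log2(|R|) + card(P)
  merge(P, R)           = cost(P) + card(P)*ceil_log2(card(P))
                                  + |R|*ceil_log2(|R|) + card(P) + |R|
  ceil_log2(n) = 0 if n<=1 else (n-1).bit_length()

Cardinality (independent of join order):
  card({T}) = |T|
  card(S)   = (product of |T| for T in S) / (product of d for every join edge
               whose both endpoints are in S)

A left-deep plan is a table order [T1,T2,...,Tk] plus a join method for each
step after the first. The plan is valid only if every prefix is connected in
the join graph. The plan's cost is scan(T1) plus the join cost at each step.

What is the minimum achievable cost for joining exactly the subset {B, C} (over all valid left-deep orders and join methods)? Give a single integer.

Selinger DP over subsets of {B,C}:
  {B}: scan cost=60, card=60
  {C}: scan cost=60, card=60
  {BC}: card=180; try (C,nl_idx)→600, (B,nl_idx)→600, (C,hash)→840, (B,hash)→840, (C,merge)→900, (B,merge)→900 …(+2); best=600 via (C,nl_idx)

600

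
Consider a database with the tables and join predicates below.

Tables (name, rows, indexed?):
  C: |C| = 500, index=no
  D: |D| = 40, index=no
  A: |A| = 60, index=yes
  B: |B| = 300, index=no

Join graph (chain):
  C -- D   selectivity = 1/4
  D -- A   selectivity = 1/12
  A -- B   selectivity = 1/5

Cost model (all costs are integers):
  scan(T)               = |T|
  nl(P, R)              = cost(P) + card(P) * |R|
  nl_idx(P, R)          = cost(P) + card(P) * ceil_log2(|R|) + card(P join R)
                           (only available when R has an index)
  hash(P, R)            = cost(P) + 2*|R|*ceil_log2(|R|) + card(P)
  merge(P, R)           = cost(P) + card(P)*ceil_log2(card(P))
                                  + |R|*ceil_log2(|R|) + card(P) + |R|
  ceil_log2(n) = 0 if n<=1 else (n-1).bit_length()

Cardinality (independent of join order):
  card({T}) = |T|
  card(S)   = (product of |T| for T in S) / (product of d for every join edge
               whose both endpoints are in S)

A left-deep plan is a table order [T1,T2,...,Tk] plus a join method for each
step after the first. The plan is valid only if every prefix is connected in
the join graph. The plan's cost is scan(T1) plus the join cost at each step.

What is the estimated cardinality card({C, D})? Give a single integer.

Tables in S: C(500), D(40)
Edges inside S: C-D(d=4)
numerator = 500 * 40 = 20000
denominator = 4 = 4
card(S) = 20000 / 4 = 5000

5000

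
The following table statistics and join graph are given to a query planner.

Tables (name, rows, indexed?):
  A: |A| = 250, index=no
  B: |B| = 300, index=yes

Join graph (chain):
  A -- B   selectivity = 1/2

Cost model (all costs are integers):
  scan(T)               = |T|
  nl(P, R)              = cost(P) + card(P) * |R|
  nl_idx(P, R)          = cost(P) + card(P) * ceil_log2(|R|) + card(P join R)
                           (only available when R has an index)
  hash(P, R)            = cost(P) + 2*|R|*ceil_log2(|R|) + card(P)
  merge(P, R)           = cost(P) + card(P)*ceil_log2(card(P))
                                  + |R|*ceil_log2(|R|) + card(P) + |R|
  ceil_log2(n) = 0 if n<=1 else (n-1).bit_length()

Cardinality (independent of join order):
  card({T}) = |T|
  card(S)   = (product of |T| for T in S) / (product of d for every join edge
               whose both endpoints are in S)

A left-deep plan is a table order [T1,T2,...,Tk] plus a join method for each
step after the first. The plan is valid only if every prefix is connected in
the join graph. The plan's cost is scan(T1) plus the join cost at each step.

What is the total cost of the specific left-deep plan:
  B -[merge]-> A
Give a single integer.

5550

step 1: scan B: cost=300, card=300
step 2: join A via merge
    card(P join A) = 300*250/(2) = 37500
    cost = 300 + 300*9 + 250*8 + 300 + 250 = 5550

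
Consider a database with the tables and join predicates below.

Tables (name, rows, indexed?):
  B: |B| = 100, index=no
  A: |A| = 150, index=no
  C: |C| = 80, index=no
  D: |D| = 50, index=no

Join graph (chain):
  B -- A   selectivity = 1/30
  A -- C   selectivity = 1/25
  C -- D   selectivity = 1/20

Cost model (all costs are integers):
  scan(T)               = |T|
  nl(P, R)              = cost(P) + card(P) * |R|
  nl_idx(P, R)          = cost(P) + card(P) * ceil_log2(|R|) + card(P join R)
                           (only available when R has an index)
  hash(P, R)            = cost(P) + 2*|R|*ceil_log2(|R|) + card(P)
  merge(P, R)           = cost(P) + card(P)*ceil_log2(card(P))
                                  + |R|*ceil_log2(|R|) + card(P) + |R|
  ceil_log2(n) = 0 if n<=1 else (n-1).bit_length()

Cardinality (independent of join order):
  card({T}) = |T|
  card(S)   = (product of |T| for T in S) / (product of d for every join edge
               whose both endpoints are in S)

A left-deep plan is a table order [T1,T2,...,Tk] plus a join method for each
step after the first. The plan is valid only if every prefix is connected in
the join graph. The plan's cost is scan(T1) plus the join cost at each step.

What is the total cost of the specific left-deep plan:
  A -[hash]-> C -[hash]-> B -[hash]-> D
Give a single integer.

step 1: scan A: cost=150, card=150
step 2: join C via hash
    card(P join C) = 150*80/(25) = 480
    cost = 150 + 2*80*7 + 150 = 1420
step 3: join B via hash
    card(P join B) = 480*100/(30) = 1600
    cost = 1420 + 2*100*7 + 480 = 3300
step 4: join D via hash
    card(P join D) = 1600*50/(20) = 4000
    cost = 3300 + 2*50*6 + 1600 = 5500

5500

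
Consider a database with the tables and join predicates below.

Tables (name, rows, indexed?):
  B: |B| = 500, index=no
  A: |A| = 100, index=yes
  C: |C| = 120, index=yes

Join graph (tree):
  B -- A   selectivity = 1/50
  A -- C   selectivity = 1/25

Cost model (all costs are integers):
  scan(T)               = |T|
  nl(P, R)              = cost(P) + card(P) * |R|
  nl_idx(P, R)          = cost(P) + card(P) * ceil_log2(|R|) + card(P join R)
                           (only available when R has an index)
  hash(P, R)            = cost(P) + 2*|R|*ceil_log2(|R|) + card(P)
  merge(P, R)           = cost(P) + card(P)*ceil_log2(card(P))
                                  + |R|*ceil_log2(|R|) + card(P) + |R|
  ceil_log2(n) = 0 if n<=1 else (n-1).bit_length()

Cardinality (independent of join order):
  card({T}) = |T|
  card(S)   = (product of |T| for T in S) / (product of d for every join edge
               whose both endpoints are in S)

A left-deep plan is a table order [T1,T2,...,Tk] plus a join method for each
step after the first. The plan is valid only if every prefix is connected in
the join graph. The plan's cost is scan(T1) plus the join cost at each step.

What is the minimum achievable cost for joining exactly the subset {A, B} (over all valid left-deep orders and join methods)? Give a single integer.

2400

Selinger DP over subsets of {A,B}:
  {B}: scan cost=500, card=500
  {A}: scan cost=100, card=100
  {AB}: card=1000; try (A,hash)→2400, (A,nl_idx)→5000, (B,merge)→5900, (A,merge)→6300, (B,hash)→9200, (B,nl)→50100 …(+1); best=2400 via (A,hash)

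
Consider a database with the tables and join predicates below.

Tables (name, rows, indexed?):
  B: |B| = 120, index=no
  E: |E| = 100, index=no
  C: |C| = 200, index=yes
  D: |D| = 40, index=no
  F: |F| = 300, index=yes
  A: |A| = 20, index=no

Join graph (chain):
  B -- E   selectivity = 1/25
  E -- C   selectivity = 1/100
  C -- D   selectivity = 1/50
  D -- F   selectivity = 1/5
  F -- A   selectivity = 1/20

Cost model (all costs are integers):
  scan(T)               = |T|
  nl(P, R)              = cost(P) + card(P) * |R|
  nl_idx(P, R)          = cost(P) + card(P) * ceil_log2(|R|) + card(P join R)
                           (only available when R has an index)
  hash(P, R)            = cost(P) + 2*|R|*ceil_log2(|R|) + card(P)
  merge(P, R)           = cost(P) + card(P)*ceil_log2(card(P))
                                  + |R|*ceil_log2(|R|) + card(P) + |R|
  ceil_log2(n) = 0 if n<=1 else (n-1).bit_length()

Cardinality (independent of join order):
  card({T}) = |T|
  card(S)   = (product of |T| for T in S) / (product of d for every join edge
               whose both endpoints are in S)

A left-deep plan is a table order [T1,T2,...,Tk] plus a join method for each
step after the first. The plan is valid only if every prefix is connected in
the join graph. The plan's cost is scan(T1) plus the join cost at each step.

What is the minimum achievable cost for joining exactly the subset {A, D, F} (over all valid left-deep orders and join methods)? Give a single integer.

1280

Selinger DP over subsets of {A,D,F}:
  {D}: scan cost=40, card=40
  {F}: scan cost=300, card=300
  {A}: scan cost=20, card=20
  {DF}: card=2400; try (D,hash)→1080, (F,nl_idx)→2800, (F,merge)→3320, (D,merge)→3580, (F,hash)→5480, (F,nl)→12040 …(+1); best=1080 via (D,hash)
  {AF}: card=300; try (F,nl_idx)→500, (A,hash)→800, (F,merge)→3140, (A,merge)→3420, (F,hash)→5440, (F,nl)→6020 …(+1); best=500 via (F,nl_idx)
  {ADF}: card=2400; try (D,hash)→1280, (A,hash)→3680, (D,merge)→3780, (D,nl)→12500, (A,merge)→32400, (A,nl)→49080; best=1280 via (D,hash)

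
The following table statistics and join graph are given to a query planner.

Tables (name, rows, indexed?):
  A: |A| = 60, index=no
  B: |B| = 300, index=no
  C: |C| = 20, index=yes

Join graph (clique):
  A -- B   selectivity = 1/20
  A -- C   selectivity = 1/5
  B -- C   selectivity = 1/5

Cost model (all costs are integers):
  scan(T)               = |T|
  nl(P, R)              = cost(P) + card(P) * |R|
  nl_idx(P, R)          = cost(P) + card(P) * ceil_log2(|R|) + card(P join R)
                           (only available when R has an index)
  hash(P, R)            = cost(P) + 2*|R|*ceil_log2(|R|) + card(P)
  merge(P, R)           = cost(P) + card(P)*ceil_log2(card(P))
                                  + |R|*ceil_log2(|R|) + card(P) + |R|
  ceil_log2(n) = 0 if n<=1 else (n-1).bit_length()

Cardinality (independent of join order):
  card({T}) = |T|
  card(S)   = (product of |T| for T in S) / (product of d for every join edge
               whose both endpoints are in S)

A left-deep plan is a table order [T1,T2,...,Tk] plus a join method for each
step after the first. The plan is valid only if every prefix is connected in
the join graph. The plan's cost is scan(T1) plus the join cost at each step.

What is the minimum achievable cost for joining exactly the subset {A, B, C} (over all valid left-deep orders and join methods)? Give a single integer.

2420

Selinger DP over subsets of {A,B,C}:
  {A}: scan cost=60, card=60
  {B}: scan cost=300, card=300
  {C}: scan cost=20, card=20
  {AB}: card=900; try (A,hash)→1320, (B,merge)→3480, (A,merge)→3720, (B,hash)→5520, (B,nl)→18060, (A,nl)→18300; best=1320 via (A,hash)
  {AC}: card=240; try (C,hash)→320, (A,merge)→560, (C,merge)→600, (C,nl_idx)→600, (A,hash)→760, (A,nl)→1220 …(+1); best=320 via (C,hash)
  {BC}: card=1200; try (C,hash)→800, (C,nl_idx)→3000, (B,merge)→3140, (C,merge)→3420, (B,hash)→5440, (B,nl)→6020 …(+1); best=800 via (C,hash)
  {ABC}: card=720; try (C,hash)→2420, (A,hash)→2720, (B,merge)→5480, (B,hash)→5960, (C,nl_idx)→6540, (C,merge)→11340 …(+4); best=2420 via (C,hash)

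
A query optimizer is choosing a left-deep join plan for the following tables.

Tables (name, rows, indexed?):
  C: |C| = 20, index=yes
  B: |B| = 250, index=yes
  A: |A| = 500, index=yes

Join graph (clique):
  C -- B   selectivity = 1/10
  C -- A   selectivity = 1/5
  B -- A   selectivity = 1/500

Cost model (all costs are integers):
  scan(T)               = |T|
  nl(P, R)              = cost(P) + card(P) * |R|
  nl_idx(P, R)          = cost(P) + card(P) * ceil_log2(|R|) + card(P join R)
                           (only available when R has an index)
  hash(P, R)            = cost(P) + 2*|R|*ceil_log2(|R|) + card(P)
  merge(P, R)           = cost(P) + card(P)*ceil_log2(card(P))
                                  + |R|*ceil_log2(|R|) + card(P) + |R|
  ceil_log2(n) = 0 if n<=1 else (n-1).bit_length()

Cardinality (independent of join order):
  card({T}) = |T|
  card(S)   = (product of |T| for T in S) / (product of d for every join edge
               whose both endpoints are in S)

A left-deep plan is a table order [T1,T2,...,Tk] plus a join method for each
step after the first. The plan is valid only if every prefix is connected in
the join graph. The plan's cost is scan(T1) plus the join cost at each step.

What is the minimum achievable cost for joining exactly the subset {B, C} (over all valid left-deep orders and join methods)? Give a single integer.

Selinger DP over subsets of {B,C}:
  {C}: scan cost=20, card=20
  {B}: scan cost=250, card=250
  {BC}: card=500; try (B,nl_idx)→680, (C,hash)→700, (C,nl_idx)→2000, (B,merge)→2390, (C,merge)→2620, (B,hash)→4040 …(+2); best=680 via (B,nl_idx)

680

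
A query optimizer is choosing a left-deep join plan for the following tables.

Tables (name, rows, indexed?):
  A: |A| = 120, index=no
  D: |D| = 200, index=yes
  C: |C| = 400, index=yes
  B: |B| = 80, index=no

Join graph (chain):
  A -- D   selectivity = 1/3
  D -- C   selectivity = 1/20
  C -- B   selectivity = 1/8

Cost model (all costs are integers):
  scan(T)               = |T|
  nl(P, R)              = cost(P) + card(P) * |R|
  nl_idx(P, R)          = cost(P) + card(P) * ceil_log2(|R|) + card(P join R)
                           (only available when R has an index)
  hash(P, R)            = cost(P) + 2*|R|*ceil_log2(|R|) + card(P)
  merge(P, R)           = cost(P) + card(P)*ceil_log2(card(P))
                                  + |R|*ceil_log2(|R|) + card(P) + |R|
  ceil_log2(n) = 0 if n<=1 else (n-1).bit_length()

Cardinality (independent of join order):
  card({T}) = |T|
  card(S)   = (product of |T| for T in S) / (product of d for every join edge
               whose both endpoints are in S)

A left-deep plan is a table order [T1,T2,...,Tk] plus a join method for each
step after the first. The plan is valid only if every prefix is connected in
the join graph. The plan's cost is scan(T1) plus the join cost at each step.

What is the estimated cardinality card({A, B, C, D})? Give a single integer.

1600000

Tables in S: A(120), B(80), C(400), D(200)
Edges inside S: A-D(d=3), D-C(d=20), C-B(d=8)
numerator = 120 * 80 * 400 * 200 = 768000000
denominator = 3 * 20 * 8 = 480
card(S) = 768000000 / 480 = 1600000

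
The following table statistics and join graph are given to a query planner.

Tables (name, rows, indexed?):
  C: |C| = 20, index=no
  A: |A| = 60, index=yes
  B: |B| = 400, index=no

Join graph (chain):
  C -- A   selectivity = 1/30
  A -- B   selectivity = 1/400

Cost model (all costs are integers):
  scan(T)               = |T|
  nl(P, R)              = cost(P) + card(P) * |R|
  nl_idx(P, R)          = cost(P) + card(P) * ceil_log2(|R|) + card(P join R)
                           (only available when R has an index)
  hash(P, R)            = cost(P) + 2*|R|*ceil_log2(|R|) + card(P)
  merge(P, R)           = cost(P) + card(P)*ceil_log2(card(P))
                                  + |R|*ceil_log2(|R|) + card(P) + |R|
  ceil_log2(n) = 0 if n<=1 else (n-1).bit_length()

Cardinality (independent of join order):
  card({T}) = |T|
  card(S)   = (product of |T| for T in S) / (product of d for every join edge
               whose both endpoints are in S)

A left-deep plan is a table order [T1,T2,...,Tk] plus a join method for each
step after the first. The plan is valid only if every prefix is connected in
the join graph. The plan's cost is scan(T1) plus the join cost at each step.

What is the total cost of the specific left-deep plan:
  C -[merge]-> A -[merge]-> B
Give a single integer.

4840

step 1: scan C: cost=20, card=20
step 2: join A via merge
    card(P join A) = 20*60/(30) = 40
    cost = 20 + 20*5 + 60*6 + 20 + 60 = 560
step 3: join B via merge
    card(P join B) = 40*400/(400) = 40
    cost = 560 + 40*6 + 400*9 + 40 + 400 = 4840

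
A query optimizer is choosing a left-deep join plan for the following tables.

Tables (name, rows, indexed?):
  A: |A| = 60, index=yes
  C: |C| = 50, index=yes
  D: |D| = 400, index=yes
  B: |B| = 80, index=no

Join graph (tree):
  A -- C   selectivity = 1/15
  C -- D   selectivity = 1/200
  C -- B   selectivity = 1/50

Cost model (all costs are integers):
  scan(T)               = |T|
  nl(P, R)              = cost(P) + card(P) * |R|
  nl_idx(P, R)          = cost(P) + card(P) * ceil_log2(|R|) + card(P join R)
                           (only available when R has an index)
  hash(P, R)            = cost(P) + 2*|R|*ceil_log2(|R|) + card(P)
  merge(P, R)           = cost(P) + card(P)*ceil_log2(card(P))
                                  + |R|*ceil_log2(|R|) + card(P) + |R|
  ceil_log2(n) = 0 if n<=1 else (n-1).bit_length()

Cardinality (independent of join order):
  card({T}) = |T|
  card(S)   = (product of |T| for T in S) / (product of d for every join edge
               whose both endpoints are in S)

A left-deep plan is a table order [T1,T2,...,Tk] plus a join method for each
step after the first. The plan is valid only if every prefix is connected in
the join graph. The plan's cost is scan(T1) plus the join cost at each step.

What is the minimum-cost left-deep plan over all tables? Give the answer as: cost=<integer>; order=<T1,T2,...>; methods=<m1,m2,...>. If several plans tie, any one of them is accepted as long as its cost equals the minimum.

Selinger DP (subsets sized 1..n):
  {A}: scan cost=60, card=60
  {C}: scan cost=50, card=50
  {D}: scan cost=400, card=400
  {B}: scan cost=80, card=80
  {AC}: card=200; try (A,nl_idx)→550, (C,nl_idx)→620, (C,hash)→720, (A,hash)→820, (A,merge)→820, (C,merge)→830 …(+2); best=550 via (A,nl_idx)
  {CD}: card=100; try (D,nl_idx)→600, (C,hash)→1400, (C,nl_idx)→2900, (D,merge)→4400, (C,merge)→4750, (D,hash)→7300 …(+2); best=600 via (D,nl_idx)
  {BC}: card=80; try (C,nl_idx)→640, (C,hash)→760, (B,merge)→1040, (C,merge)→1070, (B,hash)→1220, (B,nl)→4050 …(+1); best=640 via (C,nl_idx)
  {ACD}: card=400; try (A,hash)→1420, (A,nl_idx)→1600, (A,merge)→1820, (D,nl_idx)→2750, (D,merge)→6350, (A,nl)→6600 …(+2); best=1420 via (A,hash)
  {ABC}: card=320; try (A,hash)→1440, (A,nl_idx)→1440, (A,merge)→1700, (B,hash)→1870, (B,merge)→2990, (A,nl)→5440 …(+1); best=1440 via (A,hash)
  {BCD}: card=160; try (D,nl_idx)→1520, (B,hash)→1820, (B,merge)→2040, (D,merge)→5280, (D,hash)→7920, (B,nl)→8600 …(+1); best=1520 via (D,nl_idx)
  {ABCD}: card=640; try (A,hash)→2400, (B,hash)→2940, (A,nl_idx)→3120, (A,merge)→3380, (D,nl_idx)→4960, (B,merge)→6060 …(+5); best=2400 via (A,hash)

cost=2400; order=B,C,D,A; methods=nl_idx,nl_idx,hash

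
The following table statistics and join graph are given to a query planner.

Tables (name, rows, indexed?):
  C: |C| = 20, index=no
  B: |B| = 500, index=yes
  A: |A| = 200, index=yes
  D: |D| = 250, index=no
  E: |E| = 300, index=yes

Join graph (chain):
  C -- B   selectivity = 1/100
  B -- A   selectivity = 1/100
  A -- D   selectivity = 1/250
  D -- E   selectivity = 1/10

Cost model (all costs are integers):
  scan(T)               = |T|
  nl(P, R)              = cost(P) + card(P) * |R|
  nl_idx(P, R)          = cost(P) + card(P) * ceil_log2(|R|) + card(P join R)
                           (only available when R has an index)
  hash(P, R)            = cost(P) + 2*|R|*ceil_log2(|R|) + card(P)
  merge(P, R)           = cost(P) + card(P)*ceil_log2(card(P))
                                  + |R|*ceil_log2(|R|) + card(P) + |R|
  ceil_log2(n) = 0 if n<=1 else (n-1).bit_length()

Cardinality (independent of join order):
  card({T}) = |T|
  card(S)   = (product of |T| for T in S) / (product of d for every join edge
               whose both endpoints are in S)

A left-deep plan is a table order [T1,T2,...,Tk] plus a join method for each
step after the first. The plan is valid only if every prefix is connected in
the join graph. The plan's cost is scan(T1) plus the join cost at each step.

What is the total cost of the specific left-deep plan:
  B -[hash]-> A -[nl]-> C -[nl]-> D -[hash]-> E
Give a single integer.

step 1: scan B: cost=500, card=500
step 2: join A via hash
    card(P join A) = 500*200/(100) = 1000
    cost = 500 + 2*200*8 + 500 = 4200
step 3: join C via nl
    card(P join C) = 1000*20/(100) = 200
    cost = 4200 + 1000*20 = 24200
step 4: join D via nl
    card(P join D) = 200*250/(250) = 200
    cost = 24200 + 200*250 = 74200
step 5: join E via hash
    card(P join E) = 200*300/(10) = 6000
    cost = 74200 + 2*300*9 + 200 = 79800

79800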